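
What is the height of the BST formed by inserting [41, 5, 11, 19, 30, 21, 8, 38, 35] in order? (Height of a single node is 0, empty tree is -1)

Insertion order: [41, 5, 11, 19, 30, 21, 8, 38, 35]
Tree (level-order array): [41, 5, None, None, 11, 8, 19, None, None, None, 30, 21, 38, None, None, 35]
Compute height bottom-up (empty subtree = -1):
  height(8) = 1 + max(-1, -1) = 0
  height(21) = 1 + max(-1, -1) = 0
  height(35) = 1 + max(-1, -1) = 0
  height(38) = 1 + max(0, -1) = 1
  height(30) = 1 + max(0, 1) = 2
  height(19) = 1 + max(-1, 2) = 3
  height(11) = 1 + max(0, 3) = 4
  height(5) = 1 + max(-1, 4) = 5
  height(41) = 1 + max(5, -1) = 6
Height = 6


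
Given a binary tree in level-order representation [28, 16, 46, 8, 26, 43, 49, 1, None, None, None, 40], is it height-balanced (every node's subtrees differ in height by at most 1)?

Tree (level-order array): [28, 16, 46, 8, 26, 43, 49, 1, None, None, None, 40]
Definition: a tree is height-balanced if, at every node, |h(left) - h(right)| <= 1 (empty subtree has height -1).
Bottom-up per-node check:
  node 1: h_left=-1, h_right=-1, diff=0 [OK], height=0
  node 8: h_left=0, h_right=-1, diff=1 [OK], height=1
  node 26: h_left=-1, h_right=-1, diff=0 [OK], height=0
  node 16: h_left=1, h_right=0, diff=1 [OK], height=2
  node 40: h_left=-1, h_right=-1, diff=0 [OK], height=0
  node 43: h_left=0, h_right=-1, diff=1 [OK], height=1
  node 49: h_left=-1, h_right=-1, diff=0 [OK], height=0
  node 46: h_left=1, h_right=0, diff=1 [OK], height=2
  node 28: h_left=2, h_right=2, diff=0 [OK], height=3
All nodes satisfy the balance condition.
Result: Balanced


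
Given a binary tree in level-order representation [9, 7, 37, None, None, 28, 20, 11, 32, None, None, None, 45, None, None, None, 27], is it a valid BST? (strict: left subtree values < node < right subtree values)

Level-order array: [9, 7, 37, None, None, 28, 20, 11, 32, None, None, None, 45, None, None, None, 27]
Validate using subtree bounds (lo, hi): at each node, require lo < value < hi,
then recurse left with hi=value and right with lo=value.
Preorder trace (stopping at first violation):
  at node 9 with bounds (-inf, +inf): OK
  at node 7 with bounds (-inf, 9): OK
  at node 37 with bounds (9, +inf): OK
  at node 28 with bounds (9, 37): OK
  at node 11 with bounds (9, 28): OK
  at node 45 with bounds (11, 28): VIOLATION
Node 45 violates its bound: not (11 < 45 < 28).
Result: Not a valid BST


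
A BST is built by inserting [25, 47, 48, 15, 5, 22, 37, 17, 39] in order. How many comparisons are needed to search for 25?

Search path for 25: 25
Found: True
Comparisons: 1


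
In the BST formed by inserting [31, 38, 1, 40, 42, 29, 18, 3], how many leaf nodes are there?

Tree built from: [31, 38, 1, 40, 42, 29, 18, 3]
Tree (level-order array): [31, 1, 38, None, 29, None, 40, 18, None, None, 42, 3]
Rule: A leaf has 0 children.
Per-node child counts:
  node 31: 2 child(ren)
  node 1: 1 child(ren)
  node 29: 1 child(ren)
  node 18: 1 child(ren)
  node 3: 0 child(ren)
  node 38: 1 child(ren)
  node 40: 1 child(ren)
  node 42: 0 child(ren)
Matching nodes: [3, 42]
Count of leaf nodes: 2


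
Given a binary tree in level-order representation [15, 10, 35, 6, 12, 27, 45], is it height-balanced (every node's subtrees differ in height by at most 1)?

Tree (level-order array): [15, 10, 35, 6, 12, 27, 45]
Definition: a tree is height-balanced if, at every node, |h(left) - h(right)| <= 1 (empty subtree has height -1).
Bottom-up per-node check:
  node 6: h_left=-1, h_right=-1, diff=0 [OK], height=0
  node 12: h_left=-1, h_right=-1, diff=0 [OK], height=0
  node 10: h_left=0, h_right=0, diff=0 [OK], height=1
  node 27: h_left=-1, h_right=-1, diff=0 [OK], height=0
  node 45: h_left=-1, h_right=-1, diff=0 [OK], height=0
  node 35: h_left=0, h_right=0, diff=0 [OK], height=1
  node 15: h_left=1, h_right=1, diff=0 [OK], height=2
All nodes satisfy the balance condition.
Result: Balanced


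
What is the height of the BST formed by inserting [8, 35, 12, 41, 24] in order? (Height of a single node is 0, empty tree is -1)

Insertion order: [8, 35, 12, 41, 24]
Tree (level-order array): [8, None, 35, 12, 41, None, 24]
Compute height bottom-up (empty subtree = -1):
  height(24) = 1 + max(-1, -1) = 0
  height(12) = 1 + max(-1, 0) = 1
  height(41) = 1 + max(-1, -1) = 0
  height(35) = 1 + max(1, 0) = 2
  height(8) = 1 + max(-1, 2) = 3
Height = 3


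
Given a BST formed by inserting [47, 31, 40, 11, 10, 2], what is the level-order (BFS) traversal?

Tree insertion order: [47, 31, 40, 11, 10, 2]
Tree (level-order array): [47, 31, None, 11, 40, 10, None, None, None, 2]
BFS from the root, enqueuing left then right child of each popped node:
  queue [47] -> pop 47, enqueue [31], visited so far: [47]
  queue [31] -> pop 31, enqueue [11, 40], visited so far: [47, 31]
  queue [11, 40] -> pop 11, enqueue [10], visited so far: [47, 31, 11]
  queue [40, 10] -> pop 40, enqueue [none], visited so far: [47, 31, 11, 40]
  queue [10] -> pop 10, enqueue [2], visited so far: [47, 31, 11, 40, 10]
  queue [2] -> pop 2, enqueue [none], visited so far: [47, 31, 11, 40, 10, 2]
Result: [47, 31, 11, 40, 10, 2]


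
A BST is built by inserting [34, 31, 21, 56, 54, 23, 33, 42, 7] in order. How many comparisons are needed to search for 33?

Search path for 33: 34 -> 31 -> 33
Found: True
Comparisons: 3


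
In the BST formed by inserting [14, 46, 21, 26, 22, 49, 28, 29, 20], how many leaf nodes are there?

Tree built from: [14, 46, 21, 26, 22, 49, 28, 29, 20]
Tree (level-order array): [14, None, 46, 21, 49, 20, 26, None, None, None, None, 22, 28, None, None, None, 29]
Rule: A leaf has 0 children.
Per-node child counts:
  node 14: 1 child(ren)
  node 46: 2 child(ren)
  node 21: 2 child(ren)
  node 20: 0 child(ren)
  node 26: 2 child(ren)
  node 22: 0 child(ren)
  node 28: 1 child(ren)
  node 29: 0 child(ren)
  node 49: 0 child(ren)
Matching nodes: [20, 22, 29, 49]
Count of leaf nodes: 4


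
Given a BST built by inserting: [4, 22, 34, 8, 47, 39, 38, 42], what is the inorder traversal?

Tree insertion order: [4, 22, 34, 8, 47, 39, 38, 42]
Tree (level-order array): [4, None, 22, 8, 34, None, None, None, 47, 39, None, 38, 42]
Inorder traversal: [4, 8, 22, 34, 38, 39, 42, 47]


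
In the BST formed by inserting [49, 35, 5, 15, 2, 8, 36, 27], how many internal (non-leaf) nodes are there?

Tree built from: [49, 35, 5, 15, 2, 8, 36, 27]
Tree (level-order array): [49, 35, None, 5, 36, 2, 15, None, None, None, None, 8, 27]
Rule: An internal node has at least one child.
Per-node child counts:
  node 49: 1 child(ren)
  node 35: 2 child(ren)
  node 5: 2 child(ren)
  node 2: 0 child(ren)
  node 15: 2 child(ren)
  node 8: 0 child(ren)
  node 27: 0 child(ren)
  node 36: 0 child(ren)
Matching nodes: [49, 35, 5, 15]
Count of internal (non-leaf) nodes: 4


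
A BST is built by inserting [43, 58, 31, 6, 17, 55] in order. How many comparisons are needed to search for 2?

Search path for 2: 43 -> 31 -> 6
Found: False
Comparisons: 3


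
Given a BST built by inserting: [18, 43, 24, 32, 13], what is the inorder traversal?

Tree insertion order: [18, 43, 24, 32, 13]
Tree (level-order array): [18, 13, 43, None, None, 24, None, None, 32]
Inorder traversal: [13, 18, 24, 32, 43]


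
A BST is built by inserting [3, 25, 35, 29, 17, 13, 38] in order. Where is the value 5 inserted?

Starting tree (level order): [3, None, 25, 17, 35, 13, None, 29, 38]
Insertion path: 3 -> 25 -> 17 -> 13
Result: insert 5 as left child of 13
Final tree (level order): [3, None, 25, 17, 35, 13, None, 29, 38, 5]


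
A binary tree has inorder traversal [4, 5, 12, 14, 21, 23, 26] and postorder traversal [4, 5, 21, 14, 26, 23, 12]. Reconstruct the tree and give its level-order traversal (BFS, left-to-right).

Inorder:   [4, 5, 12, 14, 21, 23, 26]
Postorder: [4, 5, 21, 14, 26, 23, 12]
Algorithm: postorder visits root last, so walk postorder right-to-left;
each value is the root of the current inorder slice — split it at that
value, recurse on the right subtree first, then the left.
Recursive splits:
  root=12; inorder splits into left=[4, 5], right=[14, 21, 23, 26]
  root=23; inorder splits into left=[14, 21], right=[26]
  root=26; inorder splits into left=[], right=[]
  root=14; inorder splits into left=[], right=[21]
  root=21; inorder splits into left=[], right=[]
  root=5; inorder splits into left=[4], right=[]
  root=4; inorder splits into left=[], right=[]
Reconstructed level-order: [12, 5, 23, 4, 14, 26, 21]


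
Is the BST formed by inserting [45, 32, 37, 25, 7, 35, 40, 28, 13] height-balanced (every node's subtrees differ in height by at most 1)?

Tree (level-order array): [45, 32, None, 25, 37, 7, 28, 35, 40, None, 13]
Definition: a tree is height-balanced if, at every node, |h(left) - h(right)| <= 1 (empty subtree has height -1).
Bottom-up per-node check:
  node 13: h_left=-1, h_right=-1, diff=0 [OK], height=0
  node 7: h_left=-1, h_right=0, diff=1 [OK], height=1
  node 28: h_left=-1, h_right=-1, diff=0 [OK], height=0
  node 25: h_left=1, h_right=0, diff=1 [OK], height=2
  node 35: h_left=-1, h_right=-1, diff=0 [OK], height=0
  node 40: h_left=-1, h_right=-1, diff=0 [OK], height=0
  node 37: h_left=0, h_right=0, diff=0 [OK], height=1
  node 32: h_left=2, h_right=1, diff=1 [OK], height=3
  node 45: h_left=3, h_right=-1, diff=4 [FAIL (|3--1|=4 > 1)], height=4
Node 45 violates the condition: |3 - -1| = 4 > 1.
Result: Not balanced


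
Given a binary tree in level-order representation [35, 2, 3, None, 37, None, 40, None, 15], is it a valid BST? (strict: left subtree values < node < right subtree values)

Level-order array: [35, 2, 3, None, 37, None, 40, None, 15]
Validate using subtree bounds (lo, hi): at each node, require lo < value < hi,
then recurse left with hi=value and right with lo=value.
Preorder trace (stopping at first violation):
  at node 35 with bounds (-inf, +inf): OK
  at node 2 with bounds (-inf, 35): OK
  at node 37 with bounds (2, 35): VIOLATION
Node 37 violates its bound: not (2 < 37 < 35).
Result: Not a valid BST


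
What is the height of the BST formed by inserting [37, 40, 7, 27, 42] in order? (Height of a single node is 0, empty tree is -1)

Insertion order: [37, 40, 7, 27, 42]
Tree (level-order array): [37, 7, 40, None, 27, None, 42]
Compute height bottom-up (empty subtree = -1):
  height(27) = 1 + max(-1, -1) = 0
  height(7) = 1 + max(-1, 0) = 1
  height(42) = 1 + max(-1, -1) = 0
  height(40) = 1 + max(-1, 0) = 1
  height(37) = 1 + max(1, 1) = 2
Height = 2


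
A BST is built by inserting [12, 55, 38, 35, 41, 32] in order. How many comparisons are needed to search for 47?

Search path for 47: 12 -> 55 -> 38 -> 41
Found: False
Comparisons: 4


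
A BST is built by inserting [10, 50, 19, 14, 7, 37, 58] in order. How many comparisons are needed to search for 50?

Search path for 50: 10 -> 50
Found: True
Comparisons: 2


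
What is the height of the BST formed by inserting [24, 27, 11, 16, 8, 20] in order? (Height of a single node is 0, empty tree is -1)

Insertion order: [24, 27, 11, 16, 8, 20]
Tree (level-order array): [24, 11, 27, 8, 16, None, None, None, None, None, 20]
Compute height bottom-up (empty subtree = -1):
  height(8) = 1 + max(-1, -1) = 0
  height(20) = 1 + max(-1, -1) = 0
  height(16) = 1 + max(-1, 0) = 1
  height(11) = 1 + max(0, 1) = 2
  height(27) = 1 + max(-1, -1) = 0
  height(24) = 1 + max(2, 0) = 3
Height = 3


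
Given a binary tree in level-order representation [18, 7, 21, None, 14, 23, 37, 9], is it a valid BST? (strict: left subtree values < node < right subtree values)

Level-order array: [18, 7, 21, None, 14, 23, 37, 9]
Validate using subtree bounds (lo, hi): at each node, require lo < value < hi,
then recurse left with hi=value and right with lo=value.
Preorder trace (stopping at first violation):
  at node 18 with bounds (-inf, +inf): OK
  at node 7 with bounds (-inf, 18): OK
  at node 14 with bounds (7, 18): OK
  at node 9 with bounds (7, 14): OK
  at node 21 with bounds (18, +inf): OK
  at node 23 with bounds (18, 21): VIOLATION
Node 23 violates its bound: not (18 < 23 < 21).
Result: Not a valid BST


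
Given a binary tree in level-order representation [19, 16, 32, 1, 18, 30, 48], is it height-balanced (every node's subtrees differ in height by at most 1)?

Tree (level-order array): [19, 16, 32, 1, 18, 30, 48]
Definition: a tree is height-balanced if, at every node, |h(left) - h(right)| <= 1 (empty subtree has height -1).
Bottom-up per-node check:
  node 1: h_left=-1, h_right=-1, diff=0 [OK], height=0
  node 18: h_left=-1, h_right=-1, diff=0 [OK], height=0
  node 16: h_left=0, h_right=0, diff=0 [OK], height=1
  node 30: h_left=-1, h_right=-1, diff=0 [OK], height=0
  node 48: h_left=-1, h_right=-1, diff=0 [OK], height=0
  node 32: h_left=0, h_right=0, diff=0 [OK], height=1
  node 19: h_left=1, h_right=1, diff=0 [OK], height=2
All nodes satisfy the balance condition.
Result: Balanced


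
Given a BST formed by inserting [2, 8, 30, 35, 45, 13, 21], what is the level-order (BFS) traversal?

Tree insertion order: [2, 8, 30, 35, 45, 13, 21]
Tree (level-order array): [2, None, 8, None, 30, 13, 35, None, 21, None, 45]
BFS from the root, enqueuing left then right child of each popped node:
  queue [2] -> pop 2, enqueue [8], visited so far: [2]
  queue [8] -> pop 8, enqueue [30], visited so far: [2, 8]
  queue [30] -> pop 30, enqueue [13, 35], visited so far: [2, 8, 30]
  queue [13, 35] -> pop 13, enqueue [21], visited so far: [2, 8, 30, 13]
  queue [35, 21] -> pop 35, enqueue [45], visited so far: [2, 8, 30, 13, 35]
  queue [21, 45] -> pop 21, enqueue [none], visited so far: [2, 8, 30, 13, 35, 21]
  queue [45] -> pop 45, enqueue [none], visited so far: [2, 8, 30, 13, 35, 21, 45]
Result: [2, 8, 30, 13, 35, 21, 45]


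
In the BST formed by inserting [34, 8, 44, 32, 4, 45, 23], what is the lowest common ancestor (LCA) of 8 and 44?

Tree insertion order: [34, 8, 44, 32, 4, 45, 23]
Tree (level-order array): [34, 8, 44, 4, 32, None, 45, None, None, 23]
In a BST, the LCA of p=8, q=44 is the first node v on the
root-to-leaf path with p <= v <= q (go left if both < v, right if both > v).
Walk from root:
  at 34: 8 <= 34 <= 44, this is the LCA
LCA = 34


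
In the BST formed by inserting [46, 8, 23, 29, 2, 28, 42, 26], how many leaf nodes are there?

Tree built from: [46, 8, 23, 29, 2, 28, 42, 26]
Tree (level-order array): [46, 8, None, 2, 23, None, None, None, 29, 28, 42, 26]
Rule: A leaf has 0 children.
Per-node child counts:
  node 46: 1 child(ren)
  node 8: 2 child(ren)
  node 2: 0 child(ren)
  node 23: 1 child(ren)
  node 29: 2 child(ren)
  node 28: 1 child(ren)
  node 26: 0 child(ren)
  node 42: 0 child(ren)
Matching nodes: [2, 26, 42]
Count of leaf nodes: 3


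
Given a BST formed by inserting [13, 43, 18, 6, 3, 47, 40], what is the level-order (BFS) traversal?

Tree insertion order: [13, 43, 18, 6, 3, 47, 40]
Tree (level-order array): [13, 6, 43, 3, None, 18, 47, None, None, None, 40]
BFS from the root, enqueuing left then right child of each popped node:
  queue [13] -> pop 13, enqueue [6, 43], visited so far: [13]
  queue [6, 43] -> pop 6, enqueue [3], visited so far: [13, 6]
  queue [43, 3] -> pop 43, enqueue [18, 47], visited so far: [13, 6, 43]
  queue [3, 18, 47] -> pop 3, enqueue [none], visited so far: [13, 6, 43, 3]
  queue [18, 47] -> pop 18, enqueue [40], visited so far: [13, 6, 43, 3, 18]
  queue [47, 40] -> pop 47, enqueue [none], visited so far: [13, 6, 43, 3, 18, 47]
  queue [40] -> pop 40, enqueue [none], visited so far: [13, 6, 43, 3, 18, 47, 40]
Result: [13, 6, 43, 3, 18, 47, 40]


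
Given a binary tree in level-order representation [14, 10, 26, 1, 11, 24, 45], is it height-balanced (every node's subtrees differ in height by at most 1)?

Tree (level-order array): [14, 10, 26, 1, 11, 24, 45]
Definition: a tree is height-balanced if, at every node, |h(left) - h(right)| <= 1 (empty subtree has height -1).
Bottom-up per-node check:
  node 1: h_left=-1, h_right=-1, diff=0 [OK], height=0
  node 11: h_left=-1, h_right=-1, diff=0 [OK], height=0
  node 10: h_left=0, h_right=0, diff=0 [OK], height=1
  node 24: h_left=-1, h_right=-1, diff=0 [OK], height=0
  node 45: h_left=-1, h_right=-1, diff=0 [OK], height=0
  node 26: h_left=0, h_right=0, diff=0 [OK], height=1
  node 14: h_left=1, h_right=1, diff=0 [OK], height=2
All nodes satisfy the balance condition.
Result: Balanced


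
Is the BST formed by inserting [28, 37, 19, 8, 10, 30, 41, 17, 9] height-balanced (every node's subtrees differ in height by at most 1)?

Tree (level-order array): [28, 19, 37, 8, None, 30, 41, None, 10, None, None, None, None, 9, 17]
Definition: a tree is height-balanced if, at every node, |h(left) - h(right)| <= 1 (empty subtree has height -1).
Bottom-up per-node check:
  node 9: h_left=-1, h_right=-1, diff=0 [OK], height=0
  node 17: h_left=-1, h_right=-1, diff=0 [OK], height=0
  node 10: h_left=0, h_right=0, diff=0 [OK], height=1
  node 8: h_left=-1, h_right=1, diff=2 [FAIL (|-1-1|=2 > 1)], height=2
  node 19: h_left=2, h_right=-1, diff=3 [FAIL (|2--1|=3 > 1)], height=3
  node 30: h_left=-1, h_right=-1, diff=0 [OK], height=0
  node 41: h_left=-1, h_right=-1, diff=0 [OK], height=0
  node 37: h_left=0, h_right=0, diff=0 [OK], height=1
  node 28: h_left=3, h_right=1, diff=2 [FAIL (|3-1|=2 > 1)], height=4
Node 8 violates the condition: |-1 - 1| = 2 > 1.
Result: Not balanced


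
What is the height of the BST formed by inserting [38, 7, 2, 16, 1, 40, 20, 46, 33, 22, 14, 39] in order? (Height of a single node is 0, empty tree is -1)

Insertion order: [38, 7, 2, 16, 1, 40, 20, 46, 33, 22, 14, 39]
Tree (level-order array): [38, 7, 40, 2, 16, 39, 46, 1, None, 14, 20, None, None, None, None, None, None, None, None, None, 33, 22]
Compute height bottom-up (empty subtree = -1):
  height(1) = 1 + max(-1, -1) = 0
  height(2) = 1 + max(0, -1) = 1
  height(14) = 1 + max(-1, -1) = 0
  height(22) = 1 + max(-1, -1) = 0
  height(33) = 1 + max(0, -1) = 1
  height(20) = 1 + max(-1, 1) = 2
  height(16) = 1 + max(0, 2) = 3
  height(7) = 1 + max(1, 3) = 4
  height(39) = 1 + max(-1, -1) = 0
  height(46) = 1 + max(-1, -1) = 0
  height(40) = 1 + max(0, 0) = 1
  height(38) = 1 + max(4, 1) = 5
Height = 5


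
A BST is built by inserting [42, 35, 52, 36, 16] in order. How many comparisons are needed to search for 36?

Search path for 36: 42 -> 35 -> 36
Found: True
Comparisons: 3


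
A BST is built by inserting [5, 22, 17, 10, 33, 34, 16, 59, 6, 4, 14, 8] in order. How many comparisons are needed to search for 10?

Search path for 10: 5 -> 22 -> 17 -> 10
Found: True
Comparisons: 4


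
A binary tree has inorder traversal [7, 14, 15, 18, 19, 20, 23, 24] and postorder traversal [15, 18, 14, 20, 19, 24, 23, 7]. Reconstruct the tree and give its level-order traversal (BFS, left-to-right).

Inorder:   [7, 14, 15, 18, 19, 20, 23, 24]
Postorder: [15, 18, 14, 20, 19, 24, 23, 7]
Algorithm: postorder visits root last, so walk postorder right-to-left;
each value is the root of the current inorder slice — split it at that
value, recurse on the right subtree first, then the left.
Recursive splits:
  root=7; inorder splits into left=[], right=[14, 15, 18, 19, 20, 23, 24]
  root=23; inorder splits into left=[14, 15, 18, 19, 20], right=[24]
  root=24; inorder splits into left=[], right=[]
  root=19; inorder splits into left=[14, 15, 18], right=[20]
  root=20; inorder splits into left=[], right=[]
  root=14; inorder splits into left=[], right=[15, 18]
  root=18; inorder splits into left=[15], right=[]
  root=15; inorder splits into left=[], right=[]
Reconstructed level-order: [7, 23, 19, 24, 14, 20, 18, 15]


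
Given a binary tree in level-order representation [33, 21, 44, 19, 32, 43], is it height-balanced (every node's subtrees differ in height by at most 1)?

Tree (level-order array): [33, 21, 44, 19, 32, 43]
Definition: a tree is height-balanced if, at every node, |h(left) - h(right)| <= 1 (empty subtree has height -1).
Bottom-up per-node check:
  node 19: h_left=-1, h_right=-1, diff=0 [OK], height=0
  node 32: h_left=-1, h_right=-1, diff=0 [OK], height=0
  node 21: h_left=0, h_right=0, diff=0 [OK], height=1
  node 43: h_left=-1, h_right=-1, diff=0 [OK], height=0
  node 44: h_left=0, h_right=-1, diff=1 [OK], height=1
  node 33: h_left=1, h_right=1, diff=0 [OK], height=2
All nodes satisfy the balance condition.
Result: Balanced


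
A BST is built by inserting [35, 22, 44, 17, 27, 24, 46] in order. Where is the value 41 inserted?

Starting tree (level order): [35, 22, 44, 17, 27, None, 46, None, None, 24]
Insertion path: 35 -> 44
Result: insert 41 as left child of 44
Final tree (level order): [35, 22, 44, 17, 27, 41, 46, None, None, 24]


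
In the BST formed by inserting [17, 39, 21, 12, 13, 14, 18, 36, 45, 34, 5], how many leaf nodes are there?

Tree built from: [17, 39, 21, 12, 13, 14, 18, 36, 45, 34, 5]
Tree (level-order array): [17, 12, 39, 5, 13, 21, 45, None, None, None, 14, 18, 36, None, None, None, None, None, None, 34]
Rule: A leaf has 0 children.
Per-node child counts:
  node 17: 2 child(ren)
  node 12: 2 child(ren)
  node 5: 0 child(ren)
  node 13: 1 child(ren)
  node 14: 0 child(ren)
  node 39: 2 child(ren)
  node 21: 2 child(ren)
  node 18: 0 child(ren)
  node 36: 1 child(ren)
  node 34: 0 child(ren)
  node 45: 0 child(ren)
Matching nodes: [5, 14, 18, 34, 45]
Count of leaf nodes: 5


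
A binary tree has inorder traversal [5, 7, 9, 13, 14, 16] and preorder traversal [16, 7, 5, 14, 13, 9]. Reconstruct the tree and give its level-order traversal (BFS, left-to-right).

Inorder:  [5, 7, 9, 13, 14, 16]
Preorder: [16, 7, 5, 14, 13, 9]
Algorithm: preorder visits root first, so consume preorder in order;
for each root, split the current inorder slice at that value into
left-subtree inorder and right-subtree inorder, then recurse.
Recursive splits:
  root=16; inorder splits into left=[5, 7, 9, 13, 14], right=[]
  root=7; inorder splits into left=[5], right=[9, 13, 14]
  root=5; inorder splits into left=[], right=[]
  root=14; inorder splits into left=[9, 13], right=[]
  root=13; inorder splits into left=[9], right=[]
  root=9; inorder splits into left=[], right=[]
Reconstructed level-order: [16, 7, 5, 14, 13, 9]


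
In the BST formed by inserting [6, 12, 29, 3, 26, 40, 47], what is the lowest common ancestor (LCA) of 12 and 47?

Tree insertion order: [6, 12, 29, 3, 26, 40, 47]
Tree (level-order array): [6, 3, 12, None, None, None, 29, 26, 40, None, None, None, 47]
In a BST, the LCA of p=12, q=47 is the first node v on the
root-to-leaf path with p <= v <= q (go left if both < v, right if both > v).
Walk from root:
  at 6: both 12 and 47 > 6, go right
  at 12: 12 <= 12 <= 47, this is the LCA
LCA = 12


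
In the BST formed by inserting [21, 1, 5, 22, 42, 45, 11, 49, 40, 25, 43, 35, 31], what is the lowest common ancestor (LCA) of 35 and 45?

Tree insertion order: [21, 1, 5, 22, 42, 45, 11, 49, 40, 25, 43, 35, 31]
Tree (level-order array): [21, 1, 22, None, 5, None, 42, None, 11, 40, 45, None, None, 25, None, 43, 49, None, 35, None, None, None, None, 31]
In a BST, the LCA of p=35, q=45 is the first node v on the
root-to-leaf path with p <= v <= q (go left if both < v, right if both > v).
Walk from root:
  at 21: both 35 and 45 > 21, go right
  at 22: both 35 and 45 > 22, go right
  at 42: 35 <= 42 <= 45, this is the LCA
LCA = 42


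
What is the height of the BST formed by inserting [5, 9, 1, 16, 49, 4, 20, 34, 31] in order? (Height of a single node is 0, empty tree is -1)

Insertion order: [5, 9, 1, 16, 49, 4, 20, 34, 31]
Tree (level-order array): [5, 1, 9, None, 4, None, 16, None, None, None, 49, 20, None, None, 34, 31]
Compute height bottom-up (empty subtree = -1):
  height(4) = 1 + max(-1, -1) = 0
  height(1) = 1 + max(-1, 0) = 1
  height(31) = 1 + max(-1, -1) = 0
  height(34) = 1 + max(0, -1) = 1
  height(20) = 1 + max(-1, 1) = 2
  height(49) = 1 + max(2, -1) = 3
  height(16) = 1 + max(-1, 3) = 4
  height(9) = 1 + max(-1, 4) = 5
  height(5) = 1 + max(1, 5) = 6
Height = 6


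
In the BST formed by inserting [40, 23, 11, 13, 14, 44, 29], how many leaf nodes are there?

Tree built from: [40, 23, 11, 13, 14, 44, 29]
Tree (level-order array): [40, 23, 44, 11, 29, None, None, None, 13, None, None, None, 14]
Rule: A leaf has 0 children.
Per-node child counts:
  node 40: 2 child(ren)
  node 23: 2 child(ren)
  node 11: 1 child(ren)
  node 13: 1 child(ren)
  node 14: 0 child(ren)
  node 29: 0 child(ren)
  node 44: 0 child(ren)
Matching nodes: [14, 29, 44]
Count of leaf nodes: 3


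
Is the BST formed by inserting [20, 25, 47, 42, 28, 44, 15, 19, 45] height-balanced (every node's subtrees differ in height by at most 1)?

Tree (level-order array): [20, 15, 25, None, 19, None, 47, None, None, 42, None, 28, 44, None, None, None, 45]
Definition: a tree is height-balanced if, at every node, |h(left) - h(right)| <= 1 (empty subtree has height -1).
Bottom-up per-node check:
  node 19: h_left=-1, h_right=-1, diff=0 [OK], height=0
  node 15: h_left=-1, h_right=0, diff=1 [OK], height=1
  node 28: h_left=-1, h_right=-1, diff=0 [OK], height=0
  node 45: h_left=-1, h_right=-1, diff=0 [OK], height=0
  node 44: h_left=-1, h_right=0, diff=1 [OK], height=1
  node 42: h_left=0, h_right=1, diff=1 [OK], height=2
  node 47: h_left=2, h_right=-1, diff=3 [FAIL (|2--1|=3 > 1)], height=3
  node 25: h_left=-1, h_right=3, diff=4 [FAIL (|-1-3|=4 > 1)], height=4
  node 20: h_left=1, h_right=4, diff=3 [FAIL (|1-4|=3 > 1)], height=5
Node 47 violates the condition: |2 - -1| = 3 > 1.
Result: Not balanced


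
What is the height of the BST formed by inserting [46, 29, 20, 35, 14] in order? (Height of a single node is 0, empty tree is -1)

Insertion order: [46, 29, 20, 35, 14]
Tree (level-order array): [46, 29, None, 20, 35, 14]
Compute height bottom-up (empty subtree = -1):
  height(14) = 1 + max(-1, -1) = 0
  height(20) = 1 + max(0, -1) = 1
  height(35) = 1 + max(-1, -1) = 0
  height(29) = 1 + max(1, 0) = 2
  height(46) = 1 + max(2, -1) = 3
Height = 3


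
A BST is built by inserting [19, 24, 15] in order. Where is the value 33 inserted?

Starting tree (level order): [19, 15, 24]
Insertion path: 19 -> 24
Result: insert 33 as right child of 24
Final tree (level order): [19, 15, 24, None, None, None, 33]


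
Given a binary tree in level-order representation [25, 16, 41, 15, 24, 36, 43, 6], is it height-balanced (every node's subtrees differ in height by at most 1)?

Tree (level-order array): [25, 16, 41, 15, 24, 36, 43, 6]
Definition: a tree is height-balanced if, at every node, |h(left) - h(right)| <= 1 (empty subtree has height -1).
Bottom-up per-node check:
  node 6: h_left=-1, h_right=-1, diff=0 [OK], height=0
  node 15: h_left=0, h_right=-1, diff=1 [OK], height=1
  node 24: h_left=-1, h_right=-1, diff=0 [OK], height=0
  node 16: h_left=1, h_right=0, diff=1 [OK], height=2
  node 36: h_left=-1, h_right=-1, diff=0 [OK], height=0
  node 43: h_left=-1, h_right=-1, diff=0 [OK], height=0
  node 41: h_left=0, h_right=0, diff=0 [OK], height=1
  node 25: h_left=2, h_right=1, diff=1 [OK], height=3
All nodes satisfy the balance condition.
Result: Balanced


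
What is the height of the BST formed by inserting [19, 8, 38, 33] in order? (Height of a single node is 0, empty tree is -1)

Insertion order: [19, 8, 38, 33]
Tree (level-order array): [19, 8, 38, None, None, 33]
Compute height bottom-up (empty subtree = -1):
  height(8) = 1 + max(-1, -1) = 0
  height(33) = 1 + max(-1, -1) = 0
  height(38) = 1 + max(0, -1) = 1
  height(19) = 1 + max(0, 1) = 2
Height = 2


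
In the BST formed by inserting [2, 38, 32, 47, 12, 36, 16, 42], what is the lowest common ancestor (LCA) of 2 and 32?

Tree insertion order: [2, 38, 32, 47, 12, 36, 16, 42]
Tree (level-order array): [2, None, 38, 32, 47, 12, 36, 42, None, None, 16]
In a BST, the LCA of p=2, q=32 is the first node v on the
root-to-leaf path with p <= v <= q (go left if both < v, right if both > v).
Walk from root:
  at 2: 2 <= 2 <= 32, this is the LCA
LCA = 2


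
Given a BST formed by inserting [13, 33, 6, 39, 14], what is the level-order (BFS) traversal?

Tree insertion order: [13, 33, 6, 39, 14]
Tree (level-order array): [13, 6, 33, None, None, 14, 39]
BFS from the root, enqueuing left then right child of each popped node:
  queue [13] -> pop 13, enqueue [6, 33], visited so far: [13]
  queue [6, 33] -> pop 6, enqueue [none], visited so far: [13, 6]
  queue [33] -> pop 33, enqueue [14, 39], visited so far: [13, 6, 33]
  queue [14, 39] -> pop 14, enqueue [none], visited so far: [13, 6, 33, 14]
  queue [39] -> pop 39, enqueue [none], visited so far: [13, 6, 33, 14, 39]
Result: [13, 6, 33, 14, 39]


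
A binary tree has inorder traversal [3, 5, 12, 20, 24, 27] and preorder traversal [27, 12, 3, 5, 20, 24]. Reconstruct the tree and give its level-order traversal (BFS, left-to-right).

Inorder:  [3, 5, 12, 20, 24, 27]
Preorder: [27, 12, 3, 5, 20, 24]
Algorithm: preorder visits root first, so consume preorder in order;
for each root, split the current inorder slice at that value into
left-subtree inorder and right-subtree inorder, then recurse.
Recursive splits:
  root=27; inorder splits into left=[3, 5, 12, 20, 24], right=[]
  root=12; inorder splits into left=[3, 5], right=[20, 24]
  root=3; inorder splits into left=[], right=[5]
  root=5; inorder splits into left=[], right=[]
  root=20; inorder splits into left=[], right=[24]
  root=24; inorder splits into left=[], right=[]
Reconstructed level-order: [27, 12, 3, 20, 5, 24]


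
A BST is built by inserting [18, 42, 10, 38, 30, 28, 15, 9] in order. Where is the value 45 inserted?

Starting tree (level order): [18, 10, 42, 9, 15, 38, None, None, None, None, None, 30, None, 28]
Insertion path: 18 -> 42
Result: insert 45 as right child of 42
Final tree (level order): [18, 10, 42, 9, 15, 38, 45, None, None, None, None, 30, None, None, None, 28]


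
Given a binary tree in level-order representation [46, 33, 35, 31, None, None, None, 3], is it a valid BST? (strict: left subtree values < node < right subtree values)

Level-order array: [46, 33, 35, 31, None, None, None, 3]
Validate using subtree bounds (lo, hi): at each node, require lo < value < hi,
then recurse left with hi=value and right with lo=value.
Preorder trace (stopping at first violation):
  at node 46 with bounds (-inf, +inf): OK
  at node 33 with bounds (-inf, 46): OK
  at node 31 with bounds (-inf, 33): OK
  at node 3 with bounds (-inf, 31): OK
  at node 35 with bounds (46, +inf): VIOLATION
Node 35 violates its bound: not (46 < 35 < +inf).
Result: Not a valid BST


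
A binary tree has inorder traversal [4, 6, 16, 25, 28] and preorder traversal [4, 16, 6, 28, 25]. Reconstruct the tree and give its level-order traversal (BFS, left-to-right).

Inorder:  [4, 6, 16, 25, 28]
Preorder: [4, 16, 6, 28, 25]
Algorithm: preorder visits root first, so consume preorder in order;
for each root, split the current inorder slice at that value into
left-subtree inorder and right-subtree inorder, then recurse.
Recursive splits:
  root=4; inorder splits into left=[], right=[6, 16, 25, 28]
  root=16; inorder splits into left=[6], right=[25, 28]
  root=6; inorder splits into left=[], right=[]
  root=28; inorder splits into left=[25], right=[]
  root=25; inorder splits into left=[], right=[]
Reconstructed level-order: [4, 16, 6, 28, 25]


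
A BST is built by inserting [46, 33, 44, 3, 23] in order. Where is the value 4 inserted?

Starting tree (level order): [46, 33, None, 3, 44, None, 23]
Insertion path: 46 -> 33 -> 3 -> 23
Result: insert 4 as left child of 23
Final tree (level order): [46, 33, None, 3, 44, None, 23, None, None, 4]


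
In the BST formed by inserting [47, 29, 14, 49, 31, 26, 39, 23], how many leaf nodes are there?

Tree built from: [47, 29, 14, 49, 31, 26, 39, 23]
Tree (level-order array): [47, 29, 49, 14, 31, None, None, None, 26, None, 39, 23]
Rule: A leaf has 0 children.
Per-node child counts:
  node 47: 2 child(ren)
  node 29: 2 child(ren)
  node 14: 1 child(ren)
  node 26: 1 child(ren)
  node 23: 0 child(ren)
  node 31: 1 child(ren)
  node 39: 0 child(ren)
  node 49: 0 child(ren)
Matching nodes: [23, 39, 49]
Count of leaf nodes: 3


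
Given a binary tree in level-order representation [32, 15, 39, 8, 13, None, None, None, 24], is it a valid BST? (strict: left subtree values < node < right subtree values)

Level-order array: [32, 15, 39, 8, 13, None, None, None, 24]
Validate using subtree bounds (lo, hi): at each node, require lo < value < hi,
then recurse left with hi=value and right with lo=value.
Preorder trace (stopping at first violation):
  at node 32 with bounds (-inf, +inf): OK
  at node 15 with bounds (-inf, 32): OK
  at node 8 with bounds (-inf, 15): OK
  at node 24 with bounds (8, 15): VIOLATION
Node 24 violates its bound: not (8 < 24 < 15).
Result: Not a valid BST


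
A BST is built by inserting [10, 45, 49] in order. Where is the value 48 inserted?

Starting tree (level order): [10, None, 45, None, 49]
Insertion path: 10 -> 45 -> 49
Result: insert 48 as left child of 49
Final tree (level order): [10, None, 45, None, 49, 48]


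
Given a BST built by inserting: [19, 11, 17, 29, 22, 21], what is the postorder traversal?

Tree insertion order: [19, 11, 17, 29, 22, 21]
Tree (level-order array): [19, 11, 29, None, 17, 22, None, None, None, 21]
Postorder traversal: [17, 11, 21, 22, 29, 19]


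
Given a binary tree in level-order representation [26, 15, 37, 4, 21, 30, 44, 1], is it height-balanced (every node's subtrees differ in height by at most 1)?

Tree (level-order array): [26, 15, 37, 4, 21, 30, 44, 1]
Definition: a tree is height-balanced if, at every node, |h(left) - h(right)| <= 1 (empty subtree has height -1).
Bottom-up per-node check:
  node 1: h_left=-1, h_right=-1, diff=0 [OK], height=0
  node 4: h_left=0, h_right=-1, diff=1 [OK], height=1
  node 21: h_left=-1, h_right=-1, diff=0 [OK], height=0
  node 15: h_left=1, h_right=0, diff=1 [OK], height=2
  node 30: h_left=-1, h_right=-1, diff=0 [OK], height=0
  node 44: h_left=-1, h_right=-1, diff=0 [OK], height=0
  node 37: h_left=0, h_right=0, diff=0 [OK], height=1
  node 26: h_left=2, h_right=1, diff=1 [OK], height=3
All nodes satisfy the balance condition.
Result: Balanced


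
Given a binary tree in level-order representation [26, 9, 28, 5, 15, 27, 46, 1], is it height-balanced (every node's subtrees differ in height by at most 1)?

Tree (level-order array): [26, 9, 28, 5, 15, 27, 46, 1]
Definition: a tree is height-balanced if, at every node, |h(left) - h(right)| <= 1 (empty subtree has height -1).
Bottom-up per-node check:
  node 1: h_left=-1, h_right=-1, diff=0 [OK], height=0
  node 5: h_left=0, h_right=-1, diff=1 [OK], height=1
  node 15: h_left=-1, h_right=-1, diff=0 [OK], height=0
  node 9: h_left=1, h_right=0, diff=1 [OK], height=2
  node 27: h_left=-1, h_right=-1, diff=0 [OK], height=0
  node 46: h_left=-1, h_right=-1, diff=0 [OK], height=0
  node 28: h_left=0, h_right=0, diff=0 [OK], height=1
  node 26: h_left=2, h_right=1, diff=1 [OK], height=3
All nodes satisfy the balance condition.
Result: Balanced


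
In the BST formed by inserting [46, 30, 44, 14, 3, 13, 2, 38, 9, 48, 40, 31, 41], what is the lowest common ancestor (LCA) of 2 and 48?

Tree insertion order: [46, 30, 44, 14, 3, 13, 2, 38, 9, 48, 40, 31, 41]
Tree (level-order array): [46, 30, 48, 14, 44, None, None, 3, None, 38, None, 2, 13, 31, 40, None, None, 9, None, None, None, None, 41]
In a BST, the LCA of p=2, q=48 is the first node v on the
root-to-leaf path with p <= v <= q (go left if both < v, right if both > v).
Walk from root:
  at 46: 2 <= 46 <= 48, this is the LCA
LCA = 46


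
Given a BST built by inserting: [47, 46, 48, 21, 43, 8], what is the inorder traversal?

Tree insertion order: [47, 46, 48, 21, 43, 8]
Tree (level-order array): [47, 46, 48, 21, None, None, None, 8, 43]
Inorder traversal: [8, 21, 43, 46, 47, 48]


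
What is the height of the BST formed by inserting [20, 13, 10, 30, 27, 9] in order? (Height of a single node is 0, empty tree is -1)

Insertion order: [20, 13, 10, 30, 27, 9]
Tree (level-order array): [20, 13, 30, 10, None, 27, None, 9]
Compute height bottom-up (empty subtree = -1):
  height(9) = 1 + max(-1, -1) = 0
  height(10) = 1 + max(0, -1) = 1
  height(13) = 1 + max(1, -1) = 2
  height(27) = 1 + max(-1, -1) = 0
  height(30) = 1 + max(0, -1) = 1
  height(20) = 1 + max(2, 1) = 3
Height = 3


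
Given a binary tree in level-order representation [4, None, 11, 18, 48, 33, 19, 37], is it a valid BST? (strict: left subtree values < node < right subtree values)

Level-order array: [4, None, 11, 18, 48, 33, 19, 37]
Validate using subtree bounds (lo, hi): at each node, require lo < value < hi,
then recurse left with hi=value and right with lo=value.
Preorder trace (stopping at first violation):
  at node 4 with bounds (-inf, +inf): OK
  at node 11 with bounds (4, +inf): OK
  at node 18 with bounds (4, 11): VIOLATION
Node 18 violates its bound: not (4 < 18 < 11).
Result: Not a valid BST


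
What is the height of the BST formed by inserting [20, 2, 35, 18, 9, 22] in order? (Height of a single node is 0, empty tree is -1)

Insertion order: [20, 2, 35, 18, 9, 22]
Tree (level-order array): [20, 2, 35, None, 18, 22, None, 9]
Compute height bottom-up (empty subtree = -1):
  height(9) = 1 + max(-1, -1) = 0
  height(18) = 1 + max(0, -1) = 1
  height(2) = 1 + max(-1, 1) = 2
  height(22) = 1 + max(-1, -1) = 0
  height(35) = 1 + max(0, -1) = 1
  height(20) = 1 + max(2, 1) = 3
Height = 3


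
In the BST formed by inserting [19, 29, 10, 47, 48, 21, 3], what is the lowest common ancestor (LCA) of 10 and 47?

Tree insertion order: [19, 29, 10, 47, 48, 21, 3]
Tree (level-order array): [19, 10, 29, 3, None, 21, 47, None, None, None, None, None, 48]
In a BST, the LCA of p=10, q=47 is the first node v on the
root-to-leaf path with p <= v <= q (go left if both < v, right if both > v).
Walk from root:
  at 19: 10 <= 19 <= 47, this is the LCA
LCA = 19


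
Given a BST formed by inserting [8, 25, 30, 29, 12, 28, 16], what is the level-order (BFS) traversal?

Tree insertion order: [8, 25, 30, 29, 12, 28, 16]
Tree (level-order array): [8, None, 25, 12, 30, None, 16, 29, None, None, None, 28]
BFS from the root, enqueuing left then right child of each popped node:
  queue [8] -> pop 8, enqueue [25], visited so far: [8]
  queue [25] -> pop 25, enqueue [12, 30], visited so far: [8, 25]
  queue [12, 30] -> pop 12, enqueue [16], visited so far: [8, 25, 12]
  queue [30, 16] -> pop 30, enqueue [29], visited so far: [8, 25, 12, 30]
  queue [16, 29] -> pop 16, enqueue [none], visited so far: [8, 25, 12, 30, 16]
  queue [29] -> pop 29, enqueue [28], visited so far: [8, 25, 12, 30, 16, 29]
  queue [28] -> pop 28, enqueue [none], visited so far: [8, 25, 12, 30, 16, 29, 28]
Result: [8, 25, 12, 30, 16, 29, 28]


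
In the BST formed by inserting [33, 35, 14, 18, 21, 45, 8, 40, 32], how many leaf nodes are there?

Tree built from: [33, 35, 14, 18, 21, 45, 8, 40, 32]
Tree (level-order array): [33, 14, 35, 8, 18, None, 45, None, None, None, 21, 40, None, None, 32]
Rule: A leaf has 0 children.
Per-node child counts:
  node 33: 2 child(ren)
  node 14: 2 child(ren)
  node 8: 0 child(ren)
  node 18: 1 child(ren)
  node 21: 1 child(ren)
  node 32: 0 child(ren)
  node 35: 1 child(ren)
  node 45: 1 child(ren)
  node 40: 0 child(ren)
Matching nodes: [8, 32, 40]
Count of leaf nodes: 3


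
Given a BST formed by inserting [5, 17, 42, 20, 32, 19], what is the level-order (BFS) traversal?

Tree insertion order: [5, 17, 42, 20, 32, 19]
Tree (level-order array): [5, None, 17, None, 42, 20, None, 19, 32]
BFS from the root, enqueuing left then right child of each popped node:
  queue [5] -> pop 5, enqueue [17], visited so far: [5]
  queue [17] -> pop 17, enqueue [42], visited so far: [5, 17]
  queue [42] -> pop 42, enqueue [20], visited so far: [5, 17, 42]
  queue [20] -> pop 20, enqueue [19, 32], visited so far: [5, 17, 42, 20]
  queue [19, 32] -> pop 19, enqueue [none], visited so far: [5, 17, 42, 20, 19]
  queue [32] -> pop 32, enqueue [none], visited so far: [5, 17, 42, 20, 19, 32]
Result: [5, 17, 42, 20, 19, 32]


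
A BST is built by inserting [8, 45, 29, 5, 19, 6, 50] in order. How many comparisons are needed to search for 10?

Search path for 10: 8 -> 45 -> 29 -> 19
Found: False
Comparisons: 4
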